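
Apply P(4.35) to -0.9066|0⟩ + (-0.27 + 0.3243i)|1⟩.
-0.9066|0⟩ + (0.399 + 0.1375i)|1⟩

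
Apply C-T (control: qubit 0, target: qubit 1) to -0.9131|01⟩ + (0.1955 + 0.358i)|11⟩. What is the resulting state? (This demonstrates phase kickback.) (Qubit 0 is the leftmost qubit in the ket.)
-0.9131|01⟩ + (-0.1149 + 0.3914i)|11⟩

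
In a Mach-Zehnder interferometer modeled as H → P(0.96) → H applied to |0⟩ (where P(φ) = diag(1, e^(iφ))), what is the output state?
(0.7868 + 0.4096i)|0⟩ + (0.2132 - 0.4096i)|1⟩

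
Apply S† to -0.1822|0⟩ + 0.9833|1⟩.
-0.1822|0⟩ - 0.9833i|1⟩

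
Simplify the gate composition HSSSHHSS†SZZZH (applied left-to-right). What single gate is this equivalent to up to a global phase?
X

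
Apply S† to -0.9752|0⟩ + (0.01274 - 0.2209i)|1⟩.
-0.9752|0⟩ + (-0.2209 - 0.01274i)|1⟩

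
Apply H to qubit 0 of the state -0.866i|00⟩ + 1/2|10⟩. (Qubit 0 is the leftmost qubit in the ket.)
(1/√8 - 0.6124i)|00⟩ + (-1/√8 - 0.6124i)|10⟩

H on qubit 0 mixes each pair of kets that differ only in qubit 0: amplitudes (a, b) of (|…0…⟩, |…1…⟩) become ((a + b)/√2, (a − b)/√2). Kets absent from the input have amplitude 0.
(|00⟩, |10⟩): (a, b) = (-0.866i, 1/2) → ((1/√8 - 0.6124i), (-1/√8 - 0.6124i))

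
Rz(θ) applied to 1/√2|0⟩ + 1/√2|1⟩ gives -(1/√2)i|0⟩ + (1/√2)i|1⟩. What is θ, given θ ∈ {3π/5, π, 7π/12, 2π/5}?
π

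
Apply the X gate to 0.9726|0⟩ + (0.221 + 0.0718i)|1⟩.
(0.221 + 0.0718i)|0⟩ + 0.9726|1⟩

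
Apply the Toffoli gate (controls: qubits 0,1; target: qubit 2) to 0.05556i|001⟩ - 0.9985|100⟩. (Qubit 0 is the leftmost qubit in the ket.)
0.05556i|001⟩ - 0.9985|100⟩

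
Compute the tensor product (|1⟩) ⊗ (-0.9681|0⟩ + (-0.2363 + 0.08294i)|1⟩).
-0.9681|10⟩ + (-0.2363 + 0.08294i)|11⟩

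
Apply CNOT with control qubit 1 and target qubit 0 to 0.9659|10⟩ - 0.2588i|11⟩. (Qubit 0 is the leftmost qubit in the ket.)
-0.2588i|01⟩ + 0.9659|10⟩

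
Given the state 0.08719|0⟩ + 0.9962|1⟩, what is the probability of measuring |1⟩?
0.9924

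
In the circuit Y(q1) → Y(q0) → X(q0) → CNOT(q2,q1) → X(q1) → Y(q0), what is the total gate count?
6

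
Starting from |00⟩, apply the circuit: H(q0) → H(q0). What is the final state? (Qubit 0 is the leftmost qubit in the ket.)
|00⟩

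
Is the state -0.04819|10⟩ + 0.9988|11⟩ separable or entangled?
Separable

Writing the state as a|00⟩ + b|01⟩ + c|10⟩ + d|11⟩, it is a product state iff ad − bc = 0.
Here (a, b, c, d) = (0, 0, -0.04819, 0.9988): ad − bc = (0)(0.9988) − (0)(-0.04819) = 0, so the state is separable.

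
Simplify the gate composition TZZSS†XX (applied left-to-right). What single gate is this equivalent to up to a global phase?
T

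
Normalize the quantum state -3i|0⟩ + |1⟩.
-0.9487i|0⟩ + 0.3162|1⟩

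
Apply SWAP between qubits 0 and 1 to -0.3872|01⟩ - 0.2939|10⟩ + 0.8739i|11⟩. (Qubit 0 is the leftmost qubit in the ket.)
-0.2939|01⟩ - 0.3872|10⟩ + 0.8739i|11⟩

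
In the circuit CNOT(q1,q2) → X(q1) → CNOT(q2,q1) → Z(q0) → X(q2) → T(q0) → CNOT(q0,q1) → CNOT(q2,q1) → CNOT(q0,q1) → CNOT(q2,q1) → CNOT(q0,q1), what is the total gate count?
11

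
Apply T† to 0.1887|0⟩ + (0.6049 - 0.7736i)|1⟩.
0.1887|0⟩ + (-0.1193 - 0.9747i)|1⟩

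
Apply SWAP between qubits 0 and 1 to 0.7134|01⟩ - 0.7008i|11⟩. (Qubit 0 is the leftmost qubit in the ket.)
0.7134|10⟩ - 0.7008i|11⟩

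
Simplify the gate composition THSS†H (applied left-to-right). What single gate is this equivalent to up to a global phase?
T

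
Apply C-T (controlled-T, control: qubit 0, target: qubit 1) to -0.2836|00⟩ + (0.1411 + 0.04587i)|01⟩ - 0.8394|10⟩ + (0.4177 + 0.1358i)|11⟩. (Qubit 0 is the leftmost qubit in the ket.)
-0.2836|00⟩ + (0.1411 + 0.04587i)|01⟩ - 0.8394|10⟩ + (0.1993 + 0.3914i)|11⟩

C-T leaves the control-|0⟩ kets |00⟩, |01⟩ unchanged and applies T to qubit 1 on the control-|1⟩ pair (|10⟩, |11⟩).
T = [[1, 0], [0, (1/√2 + (1/√2)i)]].
With a = amp(|10⟩) = -0.8394 and b = amp(|11⟩) = (0.4177 + 0.1358i):
new amp(|10⟩) = (1)·a = -0.8394
new amp(|11⟩) = (1/√2 + (1/√2)i)·b = (0.1993 + 0.3914i)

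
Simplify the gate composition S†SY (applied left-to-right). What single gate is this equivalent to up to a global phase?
Y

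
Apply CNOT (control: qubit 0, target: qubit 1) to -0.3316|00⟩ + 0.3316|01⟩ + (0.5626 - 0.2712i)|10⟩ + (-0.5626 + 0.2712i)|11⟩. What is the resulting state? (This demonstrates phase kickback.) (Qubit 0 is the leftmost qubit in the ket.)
-0.3316|00⟩ + 0.3316|01⟩ + (-0.5626 + 0.2712i)|10⟩ + (0.5626 - 0.2712i)|11⟩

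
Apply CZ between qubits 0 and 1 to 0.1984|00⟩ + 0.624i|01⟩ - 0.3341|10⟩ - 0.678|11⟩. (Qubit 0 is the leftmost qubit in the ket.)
0.1984|00⟩ + 0.624i|01⟩ - 0.3341|10⟩ + 0.678|11⟩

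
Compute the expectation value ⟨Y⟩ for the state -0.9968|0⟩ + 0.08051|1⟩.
0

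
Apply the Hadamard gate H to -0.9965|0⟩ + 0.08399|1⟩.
-0.6452|0⟩ - 0.764|1⟩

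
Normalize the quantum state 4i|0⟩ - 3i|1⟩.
0.8i|0⟩ - 0.6i|1⟩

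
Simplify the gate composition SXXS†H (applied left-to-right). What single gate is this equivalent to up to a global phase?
H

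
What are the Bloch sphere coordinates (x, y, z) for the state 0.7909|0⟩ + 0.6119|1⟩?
(0.9679, 0, 0.2511)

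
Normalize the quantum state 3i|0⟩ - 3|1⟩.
(1/√2)i|0⟩ - 1/√2|1⟩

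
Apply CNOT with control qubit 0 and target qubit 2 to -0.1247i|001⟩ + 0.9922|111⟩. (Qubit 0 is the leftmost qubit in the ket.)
-0.1247i|001⟩ + 0.9922|110⟩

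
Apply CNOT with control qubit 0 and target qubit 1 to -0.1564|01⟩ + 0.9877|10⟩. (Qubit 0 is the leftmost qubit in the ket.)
-0.1564|01⟩ + 0.9877|11⟩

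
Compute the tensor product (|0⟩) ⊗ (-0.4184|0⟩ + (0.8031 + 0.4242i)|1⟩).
-0.4184|00⟩ + (0.8031 + 0.4242i)|01⟩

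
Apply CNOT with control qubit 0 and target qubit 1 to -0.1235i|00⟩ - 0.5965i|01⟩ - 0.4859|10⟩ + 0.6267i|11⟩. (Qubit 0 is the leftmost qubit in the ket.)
-0.1235i|00⟩ - 0.5965i|01⟩ + 0.6267i|10⟩ - 0.4859|11⟩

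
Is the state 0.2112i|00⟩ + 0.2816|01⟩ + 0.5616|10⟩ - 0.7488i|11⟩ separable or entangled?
Separable

Writing the state as a|00⟩ + b|01⟩ + c|10⟩ + d|11⟩, it is a product state iff ad − bc = 0.
Here (a, b, c, d) = (0.2112i, 0.2816, 0.5616, -0.7488i): ad − bc = (0.2112i)(-0.7488i) − (0.2816)(0.5616) = 0, so the state is separable.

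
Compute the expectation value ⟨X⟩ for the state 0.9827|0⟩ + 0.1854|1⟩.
0.3644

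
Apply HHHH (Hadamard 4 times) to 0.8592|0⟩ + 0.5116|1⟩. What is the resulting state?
0.8592|0⟩ + 0.5116|1⟩

H² = I, so an even number of Hadamards cancels: H^4 = I and the state is unchanged.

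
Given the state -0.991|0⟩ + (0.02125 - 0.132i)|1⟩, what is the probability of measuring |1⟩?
0.01788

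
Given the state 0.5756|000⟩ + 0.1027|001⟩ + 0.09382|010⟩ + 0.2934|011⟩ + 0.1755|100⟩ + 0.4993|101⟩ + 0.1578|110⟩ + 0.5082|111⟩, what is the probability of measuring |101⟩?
0.2493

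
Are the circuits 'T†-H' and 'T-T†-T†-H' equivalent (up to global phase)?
Yes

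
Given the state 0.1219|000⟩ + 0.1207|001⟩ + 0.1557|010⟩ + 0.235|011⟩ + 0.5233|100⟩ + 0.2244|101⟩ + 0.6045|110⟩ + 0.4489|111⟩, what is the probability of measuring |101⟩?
0.05036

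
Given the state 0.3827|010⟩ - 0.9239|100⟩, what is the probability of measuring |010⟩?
0.1465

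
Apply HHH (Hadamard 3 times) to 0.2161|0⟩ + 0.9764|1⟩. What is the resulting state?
0.8432|0⟩ - 0.5376|1⟩

H² = I, so H^3 = H: a single Hadamard. With (a, b) = (0.2161, 0.9764), H gives ((a + b)/√2, (a − b)/√2) = (0.8432, -0.5376).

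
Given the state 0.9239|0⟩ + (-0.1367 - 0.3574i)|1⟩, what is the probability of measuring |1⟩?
0.1464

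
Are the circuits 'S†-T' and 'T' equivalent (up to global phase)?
No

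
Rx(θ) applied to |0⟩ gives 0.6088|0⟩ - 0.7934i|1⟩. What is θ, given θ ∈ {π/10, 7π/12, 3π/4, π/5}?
7π/12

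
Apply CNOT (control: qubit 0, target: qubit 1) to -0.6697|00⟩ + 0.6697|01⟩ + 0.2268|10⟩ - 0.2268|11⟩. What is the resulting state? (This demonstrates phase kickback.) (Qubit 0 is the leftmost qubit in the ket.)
-0.6697|00⟩ + 0.6697|01⟩ - 0.2268|10⟩ + 0.2268|11⟩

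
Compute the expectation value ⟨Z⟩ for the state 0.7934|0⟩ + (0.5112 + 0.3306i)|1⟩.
0.2589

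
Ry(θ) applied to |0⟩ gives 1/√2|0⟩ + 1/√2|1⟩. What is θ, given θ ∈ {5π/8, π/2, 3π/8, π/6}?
π/2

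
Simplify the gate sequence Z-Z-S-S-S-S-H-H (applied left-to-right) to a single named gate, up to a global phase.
I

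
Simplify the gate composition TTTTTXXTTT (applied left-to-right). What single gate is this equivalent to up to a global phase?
I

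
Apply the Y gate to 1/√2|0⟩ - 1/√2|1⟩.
(1/√2)i|0⟩ + (1/√2)i|1⟩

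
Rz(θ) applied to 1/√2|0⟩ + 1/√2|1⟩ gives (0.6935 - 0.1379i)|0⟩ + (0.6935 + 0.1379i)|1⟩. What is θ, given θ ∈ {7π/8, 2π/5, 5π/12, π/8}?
π/8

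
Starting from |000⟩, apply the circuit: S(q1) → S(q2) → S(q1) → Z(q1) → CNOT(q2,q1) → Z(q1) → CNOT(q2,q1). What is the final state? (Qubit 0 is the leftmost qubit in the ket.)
|000⟩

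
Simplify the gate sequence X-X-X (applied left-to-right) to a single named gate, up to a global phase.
X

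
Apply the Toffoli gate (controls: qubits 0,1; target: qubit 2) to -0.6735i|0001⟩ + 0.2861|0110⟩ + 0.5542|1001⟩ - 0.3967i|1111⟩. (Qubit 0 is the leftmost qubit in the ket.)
-0.6735i|0001⟩ + 0.2861|0110⟩ + 0.5542|1001⟩ - 0.3967i|1101⟩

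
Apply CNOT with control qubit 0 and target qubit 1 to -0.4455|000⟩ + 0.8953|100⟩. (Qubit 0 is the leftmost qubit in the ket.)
-0.4455|000⟩ + 0.8953|110⟩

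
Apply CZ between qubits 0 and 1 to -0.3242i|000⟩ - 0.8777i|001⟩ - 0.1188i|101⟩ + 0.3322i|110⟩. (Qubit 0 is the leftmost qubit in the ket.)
-0.3242i|000⟩ - 0.8777i|001⟩ - 0.1188i|101⟩ - 0.3322i|110⟩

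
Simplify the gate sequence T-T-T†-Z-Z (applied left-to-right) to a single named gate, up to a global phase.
T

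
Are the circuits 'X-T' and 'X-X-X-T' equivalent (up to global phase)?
Yes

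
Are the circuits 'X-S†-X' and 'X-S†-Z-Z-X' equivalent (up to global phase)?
Yes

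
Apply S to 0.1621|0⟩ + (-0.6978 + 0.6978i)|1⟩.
0.1621|0⟩ + (-0.6978 - 0.6978i)|1⟩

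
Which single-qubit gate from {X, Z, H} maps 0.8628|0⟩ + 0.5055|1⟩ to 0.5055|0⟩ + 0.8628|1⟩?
X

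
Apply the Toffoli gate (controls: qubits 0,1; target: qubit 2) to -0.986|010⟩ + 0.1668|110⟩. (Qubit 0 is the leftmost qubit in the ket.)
-0.986|010⟩ + 0.1668|111⟩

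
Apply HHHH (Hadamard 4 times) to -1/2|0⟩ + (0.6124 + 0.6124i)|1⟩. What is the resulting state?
-1/2|0⟩ + (0.6124 + 0.6124i)|1⟩

H² = I, so an even number of Hadamards cancels: H^4 = I and the state is unchanged.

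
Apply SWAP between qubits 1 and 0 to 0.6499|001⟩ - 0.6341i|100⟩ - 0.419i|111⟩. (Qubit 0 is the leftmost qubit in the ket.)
0.6499|001⟩ - 0.6341i|010⟩ - 0.419i|111⟩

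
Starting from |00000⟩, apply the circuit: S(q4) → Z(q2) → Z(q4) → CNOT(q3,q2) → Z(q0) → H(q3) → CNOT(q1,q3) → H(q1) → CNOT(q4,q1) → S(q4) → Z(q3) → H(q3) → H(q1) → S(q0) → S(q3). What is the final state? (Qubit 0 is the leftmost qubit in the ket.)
i|00010⟩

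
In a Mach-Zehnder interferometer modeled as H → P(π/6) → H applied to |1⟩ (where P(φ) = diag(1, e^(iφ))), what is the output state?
(0.06699 - 0.25i)|0⟩ + (0.933 + 0.25i)|1⟩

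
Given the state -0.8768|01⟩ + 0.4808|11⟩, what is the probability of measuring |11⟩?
0.2312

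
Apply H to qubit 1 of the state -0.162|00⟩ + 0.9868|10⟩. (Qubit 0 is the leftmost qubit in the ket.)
-0.1146|00⟩ - 0.1146|01⟩ + 0.6978|10⟩ + 0.6978|11⟩

H on qubit 1 mixes each pair of kets that differ only in qubit 1: amplitudes (a, b) of (|…0…⟩, |…1…⟩) become ((a + b)/√2, (a − b)/√2). Kets absent from the input have amplitude 0.
(|00⟩, |01⟩): (a, b) = (-0.162, 0) → (-0.1146, -0.1146)
(|10⟩, |11⟩): (a, b) = (0.9868, 0) → (0.6978, 0.6978)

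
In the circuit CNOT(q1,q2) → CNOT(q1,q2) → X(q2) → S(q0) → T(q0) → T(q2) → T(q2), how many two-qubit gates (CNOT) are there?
2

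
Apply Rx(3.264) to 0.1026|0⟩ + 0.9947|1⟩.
(-0.006276 - 0.9928i)|0⟩ + (-0.06084 - 0.1024i)|1⟩

Rx(3.264) = [[cos(θ/2), −i·sin(θ/2)], [−i·sin(θ/2), cos(θ/2)]]; θ = 3.264, cos(θ/2) ≈ -0.0611655, sin(θ/2) ≈ 0.998128.
With a = amp(|0⟩) = 0.1026 and b = amp(|1⟩) = 0.9947:
new amp(|0⟩) = (-0.0611655)·a + (-0.998128i)·b = (-0.006276 - 0.9928i)
new amp(|1⟩) = (-0.998128i)·a + (-0.0611655)·b = (-0.06084 - 0.1024i)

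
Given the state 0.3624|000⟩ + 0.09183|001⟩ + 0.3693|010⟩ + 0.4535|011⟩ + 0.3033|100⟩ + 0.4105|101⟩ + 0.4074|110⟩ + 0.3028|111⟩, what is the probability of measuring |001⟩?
0.008433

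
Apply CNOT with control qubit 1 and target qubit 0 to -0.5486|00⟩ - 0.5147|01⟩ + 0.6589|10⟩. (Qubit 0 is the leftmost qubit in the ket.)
-0.5486|00⟩ + 0.6589|10⟩ - 0.5147|11⟩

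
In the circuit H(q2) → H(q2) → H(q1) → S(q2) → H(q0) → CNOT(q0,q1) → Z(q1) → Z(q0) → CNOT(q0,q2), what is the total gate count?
9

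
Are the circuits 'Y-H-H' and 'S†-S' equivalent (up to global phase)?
No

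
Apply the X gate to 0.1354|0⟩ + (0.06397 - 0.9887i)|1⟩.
(0.06397 - 0.9887i)|0⟩ + 0.1354|1⟩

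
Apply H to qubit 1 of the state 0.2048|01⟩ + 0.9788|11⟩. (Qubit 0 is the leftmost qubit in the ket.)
0.1448|00⟩ - 0.1448|01⟩ + 0.6921|10⟩ - 0.6921|11⟩

H on qubit 1 mixes each pair of kets that differ only in qubit 1: amplitudes (a, b) of (|…0…⟩, |…1…⟩) become ((a + b)/√2, (a − b)/√2). Kets absent from the input have amplitude 0.
(|00⟩, |01⟩): (a, b) = (0, 0.2048) → (0.1448, -0.1448)
(|10⟩, |11⟩): (a, b) = (0, 0.9788) → (0.6921, -0.6921)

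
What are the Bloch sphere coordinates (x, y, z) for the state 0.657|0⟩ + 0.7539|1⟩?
(0.9906, 0, -0.1367)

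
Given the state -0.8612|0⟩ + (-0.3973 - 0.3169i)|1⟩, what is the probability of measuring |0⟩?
0.7417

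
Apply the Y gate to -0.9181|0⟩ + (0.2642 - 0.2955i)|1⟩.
(-0.2955 - 0.2642i)|0⟩ - 0.9181i|1⟩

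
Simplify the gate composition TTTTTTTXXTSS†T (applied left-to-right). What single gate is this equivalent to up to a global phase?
T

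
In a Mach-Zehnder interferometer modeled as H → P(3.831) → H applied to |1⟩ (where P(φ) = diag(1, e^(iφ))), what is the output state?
(0.8858 + 0.318i)|0⟩ + (0.1142 - 0.318i)|1⟩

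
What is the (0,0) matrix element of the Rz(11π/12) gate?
(0.1305 - 0.9914i)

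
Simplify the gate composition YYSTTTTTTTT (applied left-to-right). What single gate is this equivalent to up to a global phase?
S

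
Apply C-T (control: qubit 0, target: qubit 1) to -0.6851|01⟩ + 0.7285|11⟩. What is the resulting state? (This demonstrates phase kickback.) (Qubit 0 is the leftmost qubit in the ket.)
-0.6851|01⟩ + (0.5151 + 0.5151i)|11⟩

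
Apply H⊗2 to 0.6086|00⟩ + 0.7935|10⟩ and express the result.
0.7011|00⟩ + 0.7011|01⟩ - 0.09245|10⟩ - 0.09245|11⟩

H⊗2 gives amp(|y⟩) = (1/2) Σ_x (−1)^(x·y) amp(|x⟩), where x·y is the number of positions in which both x and y have a 1.
|00⟩: (0.6086 + 0.7935)/2 = 0.7011
|01⟩: (0.6086 + 0.7935)/2 = 0.7011
|10⟩: (0.6086 - 0.7935)/2 = -0.09245
|11⟩: (0.6086 - 0.7935)/2 = -0.09245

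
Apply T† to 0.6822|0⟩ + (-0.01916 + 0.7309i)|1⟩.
0.6822|0⟩ + (0.5033 + 0.5304i)|1⟩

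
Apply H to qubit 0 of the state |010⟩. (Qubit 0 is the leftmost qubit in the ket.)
1/√2|010⟩ + 1/√2|110⟩

H on qubit 0 mixes each pair of kets that differ only in qubit 0: amplitudes (a, b) of (|…0…⟩, |…1…⟩) become ((a + b)/√2, (a − b)/√2). Kets absent from the input have amplitude 0.
(|010⟩, |110⟩): (a, b) = (1, 0) → (1/√2, 1/√2)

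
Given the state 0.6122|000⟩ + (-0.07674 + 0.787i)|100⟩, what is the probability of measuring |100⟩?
0.6253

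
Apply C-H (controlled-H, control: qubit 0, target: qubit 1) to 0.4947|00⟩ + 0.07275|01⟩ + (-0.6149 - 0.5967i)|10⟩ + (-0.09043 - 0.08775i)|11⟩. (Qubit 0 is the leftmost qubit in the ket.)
0.4947|00⟩ + 0.07275|01⟩ + (-0.4987 - 0.484i)|10⟩ + (-0.3709 - 0.3599i)|11⟩

C-H leaves the control-|0⟩ kets |00⟩, |01⟩ unchanged and applies H to qubit 1 on the control-|1⟩ pair (|10⟩, |11⟩).
H = [[1/√2, 1/√2], [1/√2, -1/√2]].
With a = amp(|10⟩) = (-0.6149 - 0.5967i) and b = amp(|11⟩) = (-0.09043 - 0.08775i):
new amp(|10⟩) = (1/√2)·a + (1/√2)·b = (-0.4987 - 0.484i)
new amp(|11⟩) = (1/√2)·a + (-1/√2)·b = (-0.3709 - 0.3599i)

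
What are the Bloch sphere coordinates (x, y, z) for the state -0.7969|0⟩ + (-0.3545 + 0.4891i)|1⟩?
(0.565, -0.7795, 0.2702)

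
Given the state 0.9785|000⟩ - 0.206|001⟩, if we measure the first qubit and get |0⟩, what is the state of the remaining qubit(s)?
0.9785|00⟩ - 0.206|01⟩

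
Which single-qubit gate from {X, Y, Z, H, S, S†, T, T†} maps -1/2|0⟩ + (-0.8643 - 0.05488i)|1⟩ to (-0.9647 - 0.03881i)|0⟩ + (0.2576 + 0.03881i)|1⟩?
H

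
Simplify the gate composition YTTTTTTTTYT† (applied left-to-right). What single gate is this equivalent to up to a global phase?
T†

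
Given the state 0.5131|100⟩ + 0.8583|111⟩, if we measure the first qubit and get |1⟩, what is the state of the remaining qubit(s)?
0.5131|00⟩ + 0.8583|11⟩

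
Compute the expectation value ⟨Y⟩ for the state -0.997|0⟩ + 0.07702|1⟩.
0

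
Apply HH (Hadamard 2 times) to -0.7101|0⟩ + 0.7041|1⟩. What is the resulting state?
-0.7101|0⟩ + 0.7041|1⟩

H² = I, so an even number of Hadamards cancels: H^2 = I and the state is unchanged.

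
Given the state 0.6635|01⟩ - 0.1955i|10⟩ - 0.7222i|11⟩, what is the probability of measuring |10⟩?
0.03822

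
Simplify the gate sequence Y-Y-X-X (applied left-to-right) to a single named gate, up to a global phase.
I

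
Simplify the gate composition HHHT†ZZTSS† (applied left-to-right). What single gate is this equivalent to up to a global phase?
H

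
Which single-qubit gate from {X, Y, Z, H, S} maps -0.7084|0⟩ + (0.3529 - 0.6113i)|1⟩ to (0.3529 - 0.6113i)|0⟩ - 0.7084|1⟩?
X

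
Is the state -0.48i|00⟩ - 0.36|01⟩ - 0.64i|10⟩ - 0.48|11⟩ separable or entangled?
Separable

Writing the state as a|00⟩ + b|01⟩ + c|10⟩ + d|11⟩, it is a product state iff ad − bc = 0.
Here (a, b, c, d) = (-0.48i, -0.36, -0.64i, -0.48): ad − bc = (-0.48i)(-0.48) − (-0.36)(-0.64i) = 0, so the state is separable.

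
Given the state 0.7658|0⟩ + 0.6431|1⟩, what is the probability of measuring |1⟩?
0.4136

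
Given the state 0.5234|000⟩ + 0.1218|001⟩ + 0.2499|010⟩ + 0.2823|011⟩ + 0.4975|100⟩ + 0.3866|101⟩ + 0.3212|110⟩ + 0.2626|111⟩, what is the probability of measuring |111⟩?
0.06896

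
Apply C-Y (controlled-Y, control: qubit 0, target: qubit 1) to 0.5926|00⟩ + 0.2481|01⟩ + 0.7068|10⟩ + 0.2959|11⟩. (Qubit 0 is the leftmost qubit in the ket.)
0.5926|00⟩ + 0.2481|01⟩ - 0.2959i|10⟩ + 0.7068i|11⟩

C-Y leaves the control-|0⟩ kets |00⟩, |01⟩ unchanged and applies Y to qubit 1 on the control-|1⟩ pair (|10⟩, |11⟩).
Y = [[0, -i], [i, 0]].
With a = amp(|10⟩) = 0.7068 and b = amp(|11⟩) = 0.2959:
new amp(|10⟩) = (-i)·b = -0.2959i
new amp(|11⟩) = (i)·a = 0.7068i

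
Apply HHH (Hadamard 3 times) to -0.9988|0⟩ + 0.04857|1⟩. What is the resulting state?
-0.6719|0⟩ - 0.7406|1⟩

H² = I, so H^3 = H: a single Hadamard. With (a, b) = (-0.9988, 0.04857), H gives ((a + b)/√2, (a − b)/√2) = (-0.6719, -0.7406).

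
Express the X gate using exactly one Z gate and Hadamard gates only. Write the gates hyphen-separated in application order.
H-Z-H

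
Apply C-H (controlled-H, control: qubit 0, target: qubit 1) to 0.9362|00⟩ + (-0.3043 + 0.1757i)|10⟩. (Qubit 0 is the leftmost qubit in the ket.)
0.9362|00⟩ + (-0.2152 + 0.1242i)|10⟩ + (-0.2152 + 0.1242i)|11⟩

C-H leaves the control-|0⟩ kets |00⟩, |01⟩ unchanged and applies H to qubit 1 on the control-|1⟩ pair (|10⟩, |11⟩).
H = [[1/√2, 1/√2], [1/√2, -1/√2]].
With a = amp(|10⟩) = (-0.3043 + 0.1757i) and b = amp(|11⟩) = 0:
new amp(|10⟩) = (1/√2)·a + (1/√2)·b = (-0.2152 + 0.1242i)
new amp(|11⟩) = (1/√2)·a + (-1/√2)·b = (-0.2152 + 0.1242i)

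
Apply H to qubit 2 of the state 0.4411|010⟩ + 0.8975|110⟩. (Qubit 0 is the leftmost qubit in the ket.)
0.3119|010⟩ + 0.3119|011⟩ + 0.6346|110⟩ + 0.6346|111⟩

H on qubit 2 mixes each pair of kets that differ only in qubit 2: amplitudes (a, b) of (|…0…⟩, |…1…⟩) become ((a + b)/√2, (a − b)/√2). Kets absent from the input have amplitude 0.
(|010⟩, |011⟩): (a, b) = (0.4411, 0) → (0.3119, 0.3119)
(|110⟩, |111⟩): (a, b) = (0.8975, 0) → (0.6346, 0.6346)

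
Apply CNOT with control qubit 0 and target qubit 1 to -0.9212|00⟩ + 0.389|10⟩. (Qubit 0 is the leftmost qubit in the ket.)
-0.9212|00⟩ + 0.389|11⟩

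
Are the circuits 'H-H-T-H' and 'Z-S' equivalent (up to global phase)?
No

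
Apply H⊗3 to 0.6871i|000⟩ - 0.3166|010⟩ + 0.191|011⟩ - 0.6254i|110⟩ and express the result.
(-0.04441 + 0.02181i)|000⟩ + (-0.1795 + 0.02181i)|001⟩ + (0.04441 + 0.464i)|010⟩ + (0.1795 + 0.464i)|011⟩ + (-0.04441 + 0.464i)|100⟩ + (-0.1795 + 0.464i)|101⟩ + (0.04441 + 0.02181i)|110⟩ + (0.1795 + 0.02181i)|111⟩

H⊗3 gives amp(|y⟩) = (1/2√2) Σ_x (−1)^(x·y) amp(|x⟩), where x·y is the number of positions in which both x and y have a 1.
|000⟩: (0.6871i - 0.3166 + 0.191 - 0.6254i)/(2√2) = (-0.04441 + 0.02181i)
|001⟩: (0.6871i - 0.3166 - 0.191 - 0.6254i)/(2√2) = (-0.1795 + 0.02181i)
|010⟩: (0.6871i + 0.3166 - 0.191 + 0.6254i)/(2√2) = (0.04441 + 0.464i)
|011⟩: (0.6871i + 0.3166 + 0.191 + 0.6254i)/(2√2) = (0.1795 + 0.464i)
|100⟩: (0.6871i - 0.3166 + 0.191 + 0.6254i)/(2√2) = (-0.04441 + 0.464i)
|101⟩: (0.6871i - 0.3166 - 0.191 + 0.6254i)/(2√2) = (-0.1795 + 0.464i)
|110⟩: (0.6871i + 0.3166 - 0.191 - 0.6254i)/(2√2) = (0.04441 + 0.02181i)
|111⟩: (0.6871i + 0.3166 + 0.191 - 0.6254i)/(2√2) = (0.1795 + 0.02181i)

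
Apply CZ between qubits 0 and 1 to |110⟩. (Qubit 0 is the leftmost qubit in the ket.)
-|110⟩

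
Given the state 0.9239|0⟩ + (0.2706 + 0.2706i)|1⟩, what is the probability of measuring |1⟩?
0.1464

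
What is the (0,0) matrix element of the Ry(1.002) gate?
0.8771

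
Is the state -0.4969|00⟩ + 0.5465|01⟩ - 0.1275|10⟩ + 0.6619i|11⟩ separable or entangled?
Entangled

Writing the state as a|00⟩ + b|01⟩ + c|10⟩ + d|11⟩, it is a product state iff ad − bc = 0.
Here (a, b, c, d) = (-0.4969, 0.5465, -0.1275, 0.6619i): ad − bc = (-0.4969)(0.6619i) − (0.5465)(-0.1275) = (0.06968 - 0.3289i) ≠ 0, so the state is entangled.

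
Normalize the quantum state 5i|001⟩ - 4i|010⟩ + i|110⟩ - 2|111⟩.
0.7372i|001⟩ - 0.5898i|010⟩ + 0.1474i|110⟩ - 0.2949|111⟩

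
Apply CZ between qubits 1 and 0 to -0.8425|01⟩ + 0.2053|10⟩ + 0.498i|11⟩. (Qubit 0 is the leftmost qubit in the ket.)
-0.8425|01⟩ + 0.2053|10⟩ - 0.498i|11⟩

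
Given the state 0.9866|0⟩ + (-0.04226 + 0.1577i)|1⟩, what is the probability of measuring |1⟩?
0.02666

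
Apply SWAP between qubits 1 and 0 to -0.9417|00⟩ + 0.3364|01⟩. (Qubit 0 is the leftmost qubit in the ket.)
-0.9417|00⟩ + 0.3364|10⟩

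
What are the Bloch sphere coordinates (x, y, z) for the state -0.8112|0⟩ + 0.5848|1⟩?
(-0.9488, 0, 0.3161)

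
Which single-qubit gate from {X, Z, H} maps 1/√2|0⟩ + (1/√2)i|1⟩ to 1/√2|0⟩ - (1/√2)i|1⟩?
Z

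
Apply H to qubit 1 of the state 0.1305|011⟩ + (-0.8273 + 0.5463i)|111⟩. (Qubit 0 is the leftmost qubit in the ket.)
0.09228|001⟩ - 0.09228|011⟩ + (-0.585 + 0.3863i)|101⟩ + (0.585 - 0.3863i)|111⟩

H on qubit 1 mixes each pair of kets that differ only in qubit 1: amplitudes (a, b) of (|…0…⟩, |…1…⟩) become ((a + b)/√2, (a − b)/√2). Kets absent from the input have amplitude 0.
(|001⟩, |011⟩): (a, b) = (0, 0.1305) → (0.09228, -0.09228)
(|101⟩, |111⟩): (a, b) = (0, (-0.8273 + 0.5463i)) → ((-0.585 + 0.3863i), (0.585 - 0.3863i))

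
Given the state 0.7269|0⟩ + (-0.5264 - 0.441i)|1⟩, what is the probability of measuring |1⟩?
0.4716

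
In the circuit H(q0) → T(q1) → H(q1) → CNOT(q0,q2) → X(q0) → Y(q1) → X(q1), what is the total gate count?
7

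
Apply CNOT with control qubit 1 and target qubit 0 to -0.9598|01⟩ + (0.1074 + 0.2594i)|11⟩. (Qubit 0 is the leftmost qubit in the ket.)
(0.1074 + 0.2594i)|01⟩ - 0.9598|11⟩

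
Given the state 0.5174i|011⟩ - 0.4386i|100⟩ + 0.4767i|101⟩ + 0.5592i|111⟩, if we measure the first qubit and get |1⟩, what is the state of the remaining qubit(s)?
-0.5125i|00⟩ + 0.5571i|01⟩ + 0.6535i|11⟩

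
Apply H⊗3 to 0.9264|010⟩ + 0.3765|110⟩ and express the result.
0.4606|000⟩ + 0.4606|001⟩ - 0.4606|010⟩ - 0.4606|011⟩ + 0.1944|100⟩ + 0.1944|101⟩ - 0.1944|110⟩ - 0.1944|111⟩

H⊗3 gives amp(|y⟩) = (1/2√2) Σ_x (−1)^(x·y) amp(|x⟩), where x·y is the number of positions in which both x and y have a 1.
|000⟩: (0.9264 + 0.3765)/(2√2) = 0.4606
|001⟩: (0.9264 + 0.3765)/(2√2) = 0.4606
|010⟩: (-0.9264 - 0.3765)/(2√2) = -0.4606
|011⟩: (-0.9264 - 0.3765)/(2√2) = -0.4606
|100⟩: (0.9264 - 0.3765)/(2√2) = 0.1944
|101⟩: (0.9264 - 0.3765)/(2√2) = 0.1944
|110⟩: (-0.9264 + 0.3765)/(2√2) = -0.1944
|111⟩: (-0.9264 + 0.3765)/(2√2) = -0.1944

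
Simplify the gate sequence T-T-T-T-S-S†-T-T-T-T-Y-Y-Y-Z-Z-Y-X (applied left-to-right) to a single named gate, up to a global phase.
X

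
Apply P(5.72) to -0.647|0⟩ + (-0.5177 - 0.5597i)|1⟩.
-0.647|0⟩ + (-0.7366 - 0.1969i)|1⟩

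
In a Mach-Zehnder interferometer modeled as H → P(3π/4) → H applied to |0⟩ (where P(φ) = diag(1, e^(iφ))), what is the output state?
(0.1464 + (1/√8)i)|0⟩ + (0.8536 - (1/√8)i)|1⟩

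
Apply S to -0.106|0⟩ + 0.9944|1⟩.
-0.106|0⟩ + 0.9944i|1⟩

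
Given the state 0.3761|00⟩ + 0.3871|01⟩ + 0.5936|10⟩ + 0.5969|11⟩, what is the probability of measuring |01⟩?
0.1498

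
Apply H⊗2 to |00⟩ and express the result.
1/2|00⟩ + 1/2|01⟩ + 1/2|10⟩ + 1/2|11⟩

H⊗2 gives amp(|y⟩) = (1/2) Σ_x (−1)^(x·y) amp(|x⟩), where x·y is the number of positions in which both x and y have a 1.
|00⟩: (1)/2 = 1/2
|01⟩: (1)/2 = 1/2
|10⟩: (1)/2 = 1/2
|11⟩: (1)/2 = 1/2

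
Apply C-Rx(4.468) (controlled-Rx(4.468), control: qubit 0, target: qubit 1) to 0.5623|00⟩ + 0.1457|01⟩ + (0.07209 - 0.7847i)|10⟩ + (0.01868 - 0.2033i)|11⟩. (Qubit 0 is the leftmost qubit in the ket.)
0.5623|00⟩ + 0.1457|01⟩ + (-0.2046 + 0.4684i)|10⟩ + (-0.6299 + 0.06835i)|11⟩

C-Rx(4.468) leaves the control-|0⟩ kets |00⟩, |01⟩ unchanged and applies Rx(4.468) to qubit 1 on the control-|1⟩ pair (|10⟩, |11⟩).
Rx(4.468) = [[cos(θ/2), −i·sin(θ/2)], [−i·sin(θ/2), cos(θ/2)]]; θ = 4.468, cos(θ/2) ≈ -0.615645, sin(θ/2) ≈ 0.788024.
With a = amp(|10⟩) = (0.07209 - 0.7847i) and b = amp(|11⟩) = (0.01868 - 0.2033i):
new amp(|10⟩) = (-0.615645)·a + (-0.788024i)·b = (-0.2046 + 0.4684i)
new amp(|11⟩) = (-0.788024i)·a + (-0.615645)·b = (-0.6299 + 0.06835i)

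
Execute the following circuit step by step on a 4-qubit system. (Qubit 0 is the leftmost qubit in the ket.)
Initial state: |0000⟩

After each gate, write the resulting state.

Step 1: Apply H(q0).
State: 1/√2|0000⟩ + 1/√2|1000⟩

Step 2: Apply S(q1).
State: 1/√2|0000⟩ + 1/√2|1000⟩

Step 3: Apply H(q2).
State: 1/2|0000⟩ + 1/2|0010⟩ + 1/2|1000⟩ + 1/2|1010⟩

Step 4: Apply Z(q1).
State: 1/2|0000⟩ + 1/2|0010⟩ + 1/2|1000⟩ + 1/2|1010⟩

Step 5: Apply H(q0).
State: 1/√2|0000⟩ + 1/√2|0010⟩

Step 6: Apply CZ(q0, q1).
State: 1/√2|0000⟩ + 1/√2|0010⟩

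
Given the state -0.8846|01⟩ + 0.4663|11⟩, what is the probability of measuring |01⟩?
0.7825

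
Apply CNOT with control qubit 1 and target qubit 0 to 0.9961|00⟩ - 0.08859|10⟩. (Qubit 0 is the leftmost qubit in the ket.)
0.9961|00⟩ - 0.08859|10⟩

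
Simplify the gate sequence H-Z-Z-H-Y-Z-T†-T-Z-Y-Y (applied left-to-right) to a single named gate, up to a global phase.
Y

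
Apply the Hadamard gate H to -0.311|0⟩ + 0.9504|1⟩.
0.4521|0⟩ - 0.8919|1⟩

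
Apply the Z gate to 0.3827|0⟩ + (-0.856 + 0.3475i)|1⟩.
0.3827|0⟩ + (0.856 - 0.3475i)|1⟩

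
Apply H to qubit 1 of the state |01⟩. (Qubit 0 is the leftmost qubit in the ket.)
1/√2|00⟩ - 1/√2|01⟩

H on qubit 1 mixes each pair of kets that differ only in qubit 1: amplitudes (a, b) of (|…0…⟩, |…1…⟩) become ((a + b)/√2, (a − b)/√2). Kets absent from the input have amplitude 0.
(|00⟩, |01⟩): (a, b) = (0, 1) → (1/√2, -1/√2)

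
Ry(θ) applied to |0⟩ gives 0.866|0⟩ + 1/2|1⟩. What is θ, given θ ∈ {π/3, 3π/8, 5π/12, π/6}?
π/3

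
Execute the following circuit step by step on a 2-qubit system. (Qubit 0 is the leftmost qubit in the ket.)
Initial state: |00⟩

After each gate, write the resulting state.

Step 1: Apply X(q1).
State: |01⟩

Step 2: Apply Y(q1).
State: -i|00⟩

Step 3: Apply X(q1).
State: -i|01⟩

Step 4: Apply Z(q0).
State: -i|01⟩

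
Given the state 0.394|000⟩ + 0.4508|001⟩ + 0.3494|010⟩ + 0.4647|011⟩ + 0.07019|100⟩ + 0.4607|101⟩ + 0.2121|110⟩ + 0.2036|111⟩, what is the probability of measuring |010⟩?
0.1221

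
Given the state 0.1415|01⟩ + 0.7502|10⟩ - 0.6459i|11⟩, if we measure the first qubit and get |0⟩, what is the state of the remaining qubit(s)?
|1⟩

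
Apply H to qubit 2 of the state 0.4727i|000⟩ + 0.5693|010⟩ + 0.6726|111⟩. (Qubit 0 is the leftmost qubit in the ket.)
0.3342i|000⟩ + 0.3342i|001⟩ + 0.4026|010⟩ + 0.4026|011⟩ + 0.4756|110⟩ - 0.4756|111⟩

H on qubit 2 mixes each pair of kets that differ only in qubit 2: amplitudes (a, b) of (|…0…⟩, |…1…⟩) become ((a + b)/√2, (a − b)/√2). Kets absent from the input have amplitude 0.
(|000⟩, |001⟩): (a, b) = (0.4727i, 0) → (0.3342i, 0.3342i)
(|010⟩, |011⟩): (a, b) = (0.5693, 0) → (0.4026, 0.4026)
(|110⟩, |111⟩): (a, b) = (0, 0.6726) → (0.4756, -0.4756)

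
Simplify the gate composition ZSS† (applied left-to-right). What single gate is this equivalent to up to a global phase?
Z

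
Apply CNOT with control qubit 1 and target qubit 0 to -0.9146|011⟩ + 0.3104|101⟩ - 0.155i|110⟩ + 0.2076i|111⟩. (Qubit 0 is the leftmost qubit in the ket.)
-0.155i|010⟩ + 0.2076i|011⟩ + 0.3104|101⟩ - 0.9146|111⟩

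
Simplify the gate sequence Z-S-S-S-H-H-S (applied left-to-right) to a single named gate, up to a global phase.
Z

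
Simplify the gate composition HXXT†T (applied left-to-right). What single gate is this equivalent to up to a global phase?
H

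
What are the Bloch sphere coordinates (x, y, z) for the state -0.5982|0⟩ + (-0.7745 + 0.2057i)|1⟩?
(0.9266, -0.2461, -0.2843)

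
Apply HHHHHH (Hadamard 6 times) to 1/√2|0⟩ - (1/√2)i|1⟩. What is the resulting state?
1/√2|0⟩ - (1/√2)i|1⟩

H² = I, so an even number of Hadamards cancels: H^6 = I and the state is unchanged.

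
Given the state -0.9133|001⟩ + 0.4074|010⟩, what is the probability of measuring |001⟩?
0.8341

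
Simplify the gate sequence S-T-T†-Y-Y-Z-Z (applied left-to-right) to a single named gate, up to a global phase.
S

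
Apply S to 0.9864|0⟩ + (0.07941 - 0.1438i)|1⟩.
0.9864|0⟩ + (0.1438 + 0.07941i)|1⟩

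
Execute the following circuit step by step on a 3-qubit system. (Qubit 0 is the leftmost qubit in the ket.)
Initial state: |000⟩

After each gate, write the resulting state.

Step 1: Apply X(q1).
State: |010⟩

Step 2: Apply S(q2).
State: |010⟩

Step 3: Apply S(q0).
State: |010⟩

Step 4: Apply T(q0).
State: |010⟩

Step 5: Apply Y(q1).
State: -i|000⟩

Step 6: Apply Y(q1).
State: |010⟩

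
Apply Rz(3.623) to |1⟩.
(-0.2384 + 0.9712i)|1⟩

Rz(3.623) = [[e^(−iθ/2), 0], [0, e^(iθ/2)]] with e^(±iθ/2) = cos(θ/2) ± i·sin(θ/2); θ = 3.623, cos(θ/2) ≈ -0.238386, sin(θ/2) ≈ 0.97117.
With a = amp(|0⟩) = 0 and b = amp(|1⟩) = 1:
new amp(|0⟩) = (-0.238386 - 0.97117i)·a = 0
new amp(|1⟩) = (-0.238386 + 0.97117i)·b = (-0.2384 + 0.9712i)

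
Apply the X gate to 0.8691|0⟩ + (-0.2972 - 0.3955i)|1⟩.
(-0.2972 - 0.3955i)|0⟩ + 0.8691|1⟩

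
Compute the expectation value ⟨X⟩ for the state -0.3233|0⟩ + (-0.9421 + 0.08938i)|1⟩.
0.6092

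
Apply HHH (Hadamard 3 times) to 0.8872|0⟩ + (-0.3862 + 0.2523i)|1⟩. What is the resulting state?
(0.3543 + 0.1784i)|0⟩ + (0.9004 - 0.1784i)|1⟩

H² = I, so H^3 = H: a single Hadamard. With (a, b) = (0.8872, (-0.3862 + 0.2523i)), H gives ((a + b)/√2, (a − b)/√2) = ((0.3543 + 0.1784i), (0.9004 - 0.1784i)).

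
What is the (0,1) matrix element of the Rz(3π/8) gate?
0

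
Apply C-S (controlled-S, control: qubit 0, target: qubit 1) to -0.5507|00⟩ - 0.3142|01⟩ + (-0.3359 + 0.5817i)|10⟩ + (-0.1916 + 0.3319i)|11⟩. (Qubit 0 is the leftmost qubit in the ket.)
-0.5507|00⟩ - 0.3142|01⟩ + (-0.3359 + 0.5817i)|10⟩ + (-0.3319 - 0.1916i)|11⟩

C-S leaves the control-|0⟩ kets |00⟩, |01⟩ unchanged and applies S to qubit 1 on the control-|1⟩ pair (|10⟩, |11⟩).
S = [[1, 0], [0, i]].
With a = amp(|10⟩) = (-0.3359 + 0.5817i) and b = amp(|11⟩) = (-0.1916 + 0.3319i):
new amp(|10⟩) = (1)·a = (-0.3359 + 0.5817i)
new amp(|11⟩) = (i)·b = (-0.3319 - 0.1916i)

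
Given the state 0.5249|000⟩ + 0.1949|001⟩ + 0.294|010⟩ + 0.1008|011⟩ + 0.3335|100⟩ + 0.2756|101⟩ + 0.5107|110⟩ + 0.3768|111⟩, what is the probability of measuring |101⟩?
0.07596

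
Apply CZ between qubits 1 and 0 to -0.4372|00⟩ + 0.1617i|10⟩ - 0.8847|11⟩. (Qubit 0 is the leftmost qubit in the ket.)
-0.4372|00⟩ + 0.1617i|10⟩ + 0.8847|11⟩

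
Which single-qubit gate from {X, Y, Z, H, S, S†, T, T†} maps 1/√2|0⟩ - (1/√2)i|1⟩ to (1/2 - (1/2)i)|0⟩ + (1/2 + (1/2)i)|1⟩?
H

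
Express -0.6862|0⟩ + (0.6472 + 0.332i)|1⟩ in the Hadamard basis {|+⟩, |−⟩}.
(-0.02758 + 0.2348i)|+⟩ + (-0.9429 - 0.2348i)|−⟩

With |ψ⟩ = α|0⟩ + β|1⟩, the Hadamard-basis coefficients are ⟨+|ψ⟩ = (α + β)/√2 and ⟨−|ψ⟩ = (α − β)/√2.
Here α = -0.6862, β = (0.6472 + 0.332i): (α + β)/√2 = (-0.02758 + 0.2348i), (α − β)/√2 = (-0.9429 - 0.2348i).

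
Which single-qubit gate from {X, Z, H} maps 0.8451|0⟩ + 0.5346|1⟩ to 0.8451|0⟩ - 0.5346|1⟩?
Z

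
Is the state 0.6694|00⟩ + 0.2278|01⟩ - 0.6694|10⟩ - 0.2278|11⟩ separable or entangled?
Separable

Writing the state as a|00⟩ + b|01⟩ + c|10⟩ + d|11⟩, it is a product state iff ad − bc = 0.
Here (a, b, c, d) = (0.6694, 0.2278, -0.6694, -0.2278): ad − bc = (0.6694)(-0.2278) − (0.2278)(-0.6694) = 0, so the state is separable.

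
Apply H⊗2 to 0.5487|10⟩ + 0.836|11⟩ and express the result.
0.6924|00⟩ - 0.1437|01⟩ - 0.6924|10⟩ + 0.1437|11⟩

H⊗2 gives amp(|y⟩) = (1/2) Σ_x (−1)^(x·y) amp(|x⟩), where x·y is the number of positions in which both x and y have a 1.
|00⟩: (0.5487 + 0.836)/2 = 0.6924
|01⟩: (0.5487 - 0.836)/2 = -0.1437
|10⟩: (-0.5487 - 0.836)/2 = -0.6924
|11⟩: (-0.5487 + 0.836)/2 = 0.1437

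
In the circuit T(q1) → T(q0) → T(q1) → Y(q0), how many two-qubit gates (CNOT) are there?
0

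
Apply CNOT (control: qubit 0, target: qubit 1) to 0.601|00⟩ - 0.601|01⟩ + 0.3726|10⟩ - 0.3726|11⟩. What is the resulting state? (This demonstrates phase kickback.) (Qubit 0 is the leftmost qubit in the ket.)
0.601|00⟩ - 0.601|01⟩ - 0.3726|10⟩ + 0.3726|11⟩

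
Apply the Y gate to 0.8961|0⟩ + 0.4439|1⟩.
-0.4439i|0⟩ + 0.8961i|1⟩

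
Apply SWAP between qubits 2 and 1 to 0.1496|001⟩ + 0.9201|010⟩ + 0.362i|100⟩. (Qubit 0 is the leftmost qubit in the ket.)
0.9201|001⟩ + 0.1496|010⟩ + 0.362i|100⟩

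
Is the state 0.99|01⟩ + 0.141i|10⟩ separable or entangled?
Entangled

Writing the state as a|00⟩ + b|01⟩ + c|10⟩ + d|11⟩, it is a product state iff ad − bc = 0.
Here (a, b, c, d) = (0, 0.99, 0.141i, 0): ad − bc = (0)(0) − (0.99)(0.141i) = -0.1396i ≠ 0, so the state is entangled.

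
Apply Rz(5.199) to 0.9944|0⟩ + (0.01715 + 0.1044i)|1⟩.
(-0.8518 - 0.513i)|0⟩ + (-0.06855 - 0.08058i)|1⟩

Rz(5.199) = [[e^(−iθ/2), 0], [0, e^(iθ/2)]] with e^(±iθ/2) = cos(θ/2) ± i·sin(θ/2); θ = 5.199, cos(θ/2) ≈ -0.856631, sin(θ/2) ≈ 0.51593.
With a = amp(|0⟩) = 0.9944 and b = amp(|1⟩) = (0.01715 + 0.1044i):
new amp(|0⟩) = (-0.856631 - 0.51593i)·a = (-0.8518 - 0.513i)
new amp(|1⟩) = (-0.856631 + 0.51593i)·b = (-0.06855 - 0.08058i)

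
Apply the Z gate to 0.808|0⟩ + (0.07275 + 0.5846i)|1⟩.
0.808|0⟩ + (-0.07275 - 0.5846i)|1⟩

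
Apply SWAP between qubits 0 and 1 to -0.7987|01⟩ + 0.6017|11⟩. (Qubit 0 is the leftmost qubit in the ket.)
-0.7987|10⟩ + 0.6017|11⟩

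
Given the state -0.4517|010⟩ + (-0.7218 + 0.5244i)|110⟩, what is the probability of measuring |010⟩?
0.204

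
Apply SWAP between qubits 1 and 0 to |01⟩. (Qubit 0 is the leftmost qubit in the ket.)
|10⟩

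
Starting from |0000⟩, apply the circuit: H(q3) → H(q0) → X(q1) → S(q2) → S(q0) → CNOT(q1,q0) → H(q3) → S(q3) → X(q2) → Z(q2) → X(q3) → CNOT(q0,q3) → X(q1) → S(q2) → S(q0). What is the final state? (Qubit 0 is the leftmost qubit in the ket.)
1/√2|0011⟩ + 1/√2|1010⟩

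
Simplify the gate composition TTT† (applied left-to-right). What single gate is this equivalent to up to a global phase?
T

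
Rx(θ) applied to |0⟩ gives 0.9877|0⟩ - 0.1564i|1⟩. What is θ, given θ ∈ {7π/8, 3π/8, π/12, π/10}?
π/10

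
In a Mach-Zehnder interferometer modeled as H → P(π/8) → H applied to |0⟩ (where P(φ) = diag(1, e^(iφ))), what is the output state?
(0.9619 + 0.1913i)|0⟩ + (0.03806 - 0.1913i)|1⟩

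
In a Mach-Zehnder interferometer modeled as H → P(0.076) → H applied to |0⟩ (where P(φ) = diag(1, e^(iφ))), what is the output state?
(0.9986 + 0.03796i)|0⟩ + (0.001443 - 0.03796i)|1⟩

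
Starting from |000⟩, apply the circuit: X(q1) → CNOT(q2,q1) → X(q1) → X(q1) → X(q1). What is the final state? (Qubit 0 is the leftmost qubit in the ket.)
|000⟩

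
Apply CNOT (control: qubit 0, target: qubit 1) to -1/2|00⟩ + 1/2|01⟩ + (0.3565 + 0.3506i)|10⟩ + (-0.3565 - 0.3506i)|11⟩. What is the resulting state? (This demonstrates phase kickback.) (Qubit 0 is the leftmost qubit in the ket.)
-1/2|00⟩ + 1/2|01⟩ + (-0.3565 - 0.3506i)|10⟩ + (0.3565 + 0.3506i)|11⟩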